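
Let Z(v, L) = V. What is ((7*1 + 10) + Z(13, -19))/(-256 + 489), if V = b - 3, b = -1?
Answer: 13/233 ≈ 0.055794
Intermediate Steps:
V = -4 (V = -1 - 3 = -4)
Z(v, L) = -4
((7*1 + 10) + Z(13, -19))/(-256 + 489) = ((7*1 + 10) - 4)/(-256 + 489) = ((7 + 10) - 4)/233 = (17 - 4)*(1/233) = 13*(1/233) = 13/233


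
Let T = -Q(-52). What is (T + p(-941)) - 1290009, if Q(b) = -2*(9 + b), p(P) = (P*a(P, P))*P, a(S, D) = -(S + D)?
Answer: 1665185147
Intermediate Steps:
a(S, D) = -D - S (a(S, D) = -(D + S) = -D - S)
p(P) = -2*P**3 (p(P) = (P*(-P - P))*P = (P*(-2*P))*P = (-2*P**2)*P = -2*P**3)
Q(b) = -18 - 2*b
T = -86 (T = -(-18 - 2*(-52)) = -(-18 + 104) = -1*86 = -86)
(T + p(-941)) - 1290009 = (-86 - 2*(-941)**3) - 1290009 = (-86 - 2*(-833237621)) - 1290009 = (-86 + 1666475242) - 1290009 = 1666475156 - 1290009 = 1665185147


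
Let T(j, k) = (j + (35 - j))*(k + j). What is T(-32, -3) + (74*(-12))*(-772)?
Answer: 684311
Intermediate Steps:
T(j, k) = 35*j + 35*k (T(j, k) = 35*(j + k) = 35*j + 35*k)
T(-32, -3) + (74*(-12))*(-772) = (35*(-32) + 35*(-3)) + (74*(-12))*(-772) = (-1120 - 105) - 888*(-772) = -1225 + 685536 = 684311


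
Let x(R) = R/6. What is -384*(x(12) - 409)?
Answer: 156288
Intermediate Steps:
x(R) = R/6 (x(R) = R*(⅙) = R/6)
-384*(x(12) - 409) = -384*((⅙)*12 - 409) = -384*(2 - 409) = -384*(-407) = 156288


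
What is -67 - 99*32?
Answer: -3235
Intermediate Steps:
-67 - 99*32 = -67 - 3168 = -3235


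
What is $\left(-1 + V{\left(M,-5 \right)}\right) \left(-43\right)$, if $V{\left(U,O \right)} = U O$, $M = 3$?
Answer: $688$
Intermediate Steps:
$V{\left(U,O \right)} = O U$
$\left(-1 + V{\left(M,-5 \right)}\right) \left(-43\right) = \left(-1 - 15\right) \left(-43\right) = \left(-16\right) \left(-43\right) = 688$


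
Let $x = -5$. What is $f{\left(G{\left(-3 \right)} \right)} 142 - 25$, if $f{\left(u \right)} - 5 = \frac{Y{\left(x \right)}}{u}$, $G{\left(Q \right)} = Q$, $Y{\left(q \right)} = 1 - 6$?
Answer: $\frac{2765}{3} \approx 921.67$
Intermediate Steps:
$Y{\left(q \right)} = -5$ ($Y{\left(q \right)} = 1 - 6 = -5$)
$f{\left(u \right)} = 5 - \frac{5}{u}$
$f{\left(G{\left(-3 \right)} \right)} 142 - 25 = \left(5 - \frac{5}{-3}\right) 142 - 25 = \left(5 - - \frac{5}{3}\right) 142 - 25 = \left(5 + \frac{5}{3}\right) 142 - 25 = \frac{20}{3} \cdot 142 - 25 = \frac{2840}{3} - 25 = \frac{2765}{3}$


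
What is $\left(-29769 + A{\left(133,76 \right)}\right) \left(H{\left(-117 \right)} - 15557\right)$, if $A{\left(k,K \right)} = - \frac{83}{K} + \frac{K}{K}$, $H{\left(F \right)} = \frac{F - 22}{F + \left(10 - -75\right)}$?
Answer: $\frac{1125987925935}{2432} \approx 4.6299 \cdot 10^{8}$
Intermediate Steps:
$H{\left(F \right)} = \frac{-22 + F}{85 + F}$ ($H{\left(F \right)} = \frac{-22 + F}{F + \left(10 + 75\right)} = \frac{-22 + F}{F + 85} = \frac{-22 + F}{85 + F}$)
$A{\left(k,K \right)} = 1 - \frac{83}{K}$ ($A{\left(k,K \right)} = - \frac{83}{K} + 1 = 1 - \frac{83}{K}$)
$\left(-29769 + A{\left(133,76 \right)}\right) \left(H{\left(-117 \right)} - 15557\right) = \left(-29769 + \frac{-83 + 76}{76}\right) \left(\frac{-22 - 117}{85 - 117} - 15557\right) = \left(-29769 + \frac{1}{76} \left(-7\right)\right) \left(\frac{1}{-32} \left(-139\right) - 15557\right) = \left(-29769 - \frac{7}{76}\right) \left(\left(- \frac{1}{32}\right) \left(-139\right) - 15557\right) = - \frac{2262451 \left(\frac{139}{32} - 15557\right)}{76} = \left(- \frac{2262451}{76}\right) \left(- \frac{497685}{32}\right) = \frac{1125987925935}{2432}$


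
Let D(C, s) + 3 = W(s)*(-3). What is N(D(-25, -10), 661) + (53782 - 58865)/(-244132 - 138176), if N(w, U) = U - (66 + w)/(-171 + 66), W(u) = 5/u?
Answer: 8853093107/13380780 ≈ 661.63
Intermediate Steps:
D(C, s) = -3 - 15/s (D(C, s) = -3 + (5/s)*(-3) = -3 - 15/s)
N(w, U) = 22/35 + U + w/105 (N(w, U) = U - (66 + w)/(-105) = U - (66 + w)*(-1)/105 = U - (-22/35 - w/105) = U + (22/35 + w/105) = 22/35 + U + w/105)
N(D(-25, -10), 661) + (53782 - 58865)/(-244132 - 138176) = (22/35 + 661 + (-3 - 15/(-10))/105) + (53782 - 58865)/(-244132 - 138176) = (22/35 + 661 + (-3 - 15*(-⅒))/105) - 5083/(-382308) = (22/35 + 661 + (-3 + 3/2)/105) - 5083*(-1/382308) = (22/35 + 661 + (1/105)*(-3/2)) + 5083/382308 = (22/35 + 661 - 1/70) + 5083/382308 = 46313/70 + 5083/382308 = 8853093107/13380780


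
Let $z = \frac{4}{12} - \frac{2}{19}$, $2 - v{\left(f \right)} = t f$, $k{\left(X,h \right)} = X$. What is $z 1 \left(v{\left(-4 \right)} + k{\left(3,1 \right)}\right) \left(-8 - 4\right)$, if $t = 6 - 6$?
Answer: $- \frac{260}{19} \approx -13.684$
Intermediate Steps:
$t = 0$ ($t = 6 - 6 = 0$)
$v{\left(f \right)} = 2$ ($v{\left(f \right)} = 2 - 0 f = 2 - 0 = 2 + 0 = 2$)
$z = \frac{13}{57}$ ($z = 4 \cdot \frac{1}{12} - \frac{2}{19} = \frac{1}{3} - \frac{2}{19} = \frac{13}{57} \approx 0.22807$)
$z 1 \left(v{\left(-4 \right)} + k{\left(3,1 \right)}\right) \left(-8 - 4\right) = \frac{13 \cdot 1 \left(2 + 3\right)}{57} \left(-8 - 4\right) = \frac{13 \cdot 1 \cdot 5}{57} \left(-8 - 4\right) = \frac{13}{57} \cdot 5 \left(-12\right) = \frac{65}{57} \left(-12\right) = - \frac{260}{19}$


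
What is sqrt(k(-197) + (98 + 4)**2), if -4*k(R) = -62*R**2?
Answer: sqrt(2447774)/2 ≈ 782.27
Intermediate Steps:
k(R) = 31*R**2/2 (k(R) = -(-31)*R**2/2 = 31*R**2/2)
sqrt(k(-197) + (98 + 4)**2) = sqrt((31/2)*(-197)**2 + (98 + 4)**2) = sqrt((31/2)*38809 + 102**2) = sqrt(1203079/2 + 10404) = sqrt(1223887/2) = sqrt(2447774)/2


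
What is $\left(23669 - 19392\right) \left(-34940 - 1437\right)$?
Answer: $-155584429$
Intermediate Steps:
$\left(23669 - 19392\right) \left(-34940 - 1437\right) = \left(23669 - 19392\right) \left(-36377\right) = 4277 \left(-36377\right) = -155584429$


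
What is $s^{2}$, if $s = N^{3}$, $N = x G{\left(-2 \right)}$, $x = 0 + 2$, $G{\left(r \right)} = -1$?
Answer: $64$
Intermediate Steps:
$x = 2$
$N = -2$ ($N = 2 \left(-1\right) = -2$)
$s = -8$ ($s = \left(-2\right)^{3} = -8$)
$s^{2} = \left(-8\right)^{2} = 64$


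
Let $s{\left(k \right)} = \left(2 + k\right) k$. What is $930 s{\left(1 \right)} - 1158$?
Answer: $1632$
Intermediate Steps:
$s{\left(k \right)} = k \left(2 + k\right)$
$930 s{\left(1 \right)} - 1158 = 930 \cdot 1 \left(2 + 1\right) - 1158 = 930 \cdot 1 \cdot 3 - 1158 = 930 \cdot 3 - 1158 = 2790 - 1158 = 1632$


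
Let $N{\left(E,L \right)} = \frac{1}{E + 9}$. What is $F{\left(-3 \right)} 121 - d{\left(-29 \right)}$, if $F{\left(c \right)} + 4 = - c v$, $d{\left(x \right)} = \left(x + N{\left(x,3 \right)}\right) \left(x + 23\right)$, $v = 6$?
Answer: $\frac{15197}{10} \approx 1519.7$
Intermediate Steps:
$N{\left(E,L \right)} = \frac{1}{9 + E}$
$d{\left(x \right)} = \left(23 + x\right) \left(x + \frac{1}{9 + x}\right)$ ($d{\left(x \right)} = \left(x + \frac{1}{9 + x}\right) \left(x + 23\right) = \left(x + \frac{1}{9 + x}\right) \left(23 + x\right) = \left(23 + x\right) \left(x + \frac{1}{9 + x}\right)$)
$F{\left(c \right)} = -4 - 6 c$ ($F{\left(c \right)} = -4 + - c 6 = -4 - 6 c$)
$F{\left(-3 \right)} 121 - d{\left(-29 \right)} = \left(-4 - -18\right) 121 - \frac{23 - 29 - 29 \left(9 - 29\right) \left(23 - 29\right)}{9 - 29} = \left(-4 + 18\right) 121 - \frac{23 - 29 - \left(-580\right) \left(-6\right)}{-20} = 14 \cdot 121 - - \frac{23 - 29 - 3480}{20} = 1694 - \left(- \frac{1}{20}\right) \left(-3486\right) = 1694 - \frac{1743}{10} = \frac{15197}{10}$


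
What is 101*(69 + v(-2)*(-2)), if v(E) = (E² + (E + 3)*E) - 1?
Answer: 6767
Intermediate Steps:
v(E) = -1 + E² + E*(3 + E) (v(E) = (E² + (3 + E)*E) - 1 = (E² + E*(3 + E)) - 1 = -1 + E² + E*(3 + E))
101*(69 + v(-2)*(-2)) = 101*(69 + (-1 + 2*(-2)² + 3*(-2))*(-2)) = 101*(69 + (-1 + 2*4 - 6)*(-2)) = 101*(69 + (-1 + 8 - 6)*(-2)) = 101*(69 + 1*(-2)) = 101*(69 - 2) = 101*67 = 6767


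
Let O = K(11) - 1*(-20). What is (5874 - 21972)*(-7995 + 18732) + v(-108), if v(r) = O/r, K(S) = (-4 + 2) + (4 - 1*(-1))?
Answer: -18667176431/108 ≈ -1.7284e+8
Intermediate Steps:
K(S) = 3 (K(S) = -2 + (4 + 1) = -2 + 5 = 3)
O = 23 (O = 3 - 1*(-20) = 3 + 20 = 23)
v(r) = 23/r
(5874 - 21972)*(-7995 + 18732) + v(-108) = (5874 - 21972)*(-7995 + 18732) + 23/(-108) = -16098*10737 + 23*(-1/108) = -172844226 - 23/108 = -18667176431/108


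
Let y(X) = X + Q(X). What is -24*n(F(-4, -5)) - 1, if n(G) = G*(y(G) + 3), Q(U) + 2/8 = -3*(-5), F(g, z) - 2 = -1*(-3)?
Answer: -2731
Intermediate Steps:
F(g, z) = 5 (F(g, z) = 2 - 1*(-3) = 2 + 3 = 5)
Q(U) = 59/4 (Q(U) = -¼ - 3*(-5) = -¼ + 15 = 59/4)
y(X) = 59/4 + X (y(X) = X + 59/4 = 59/4 + X)
n(G) = G*(71/4 + G) (n(G) = G*((59/4 + G) + 3) = G*(71/4 + G))
-24*n(F(-4, -5)) - 1 = -6*5*(71 + 4*5) - 1 = -6*5*(71 + 20) - 1 = -6*5*91 - 1 = -24*455/4 - 1 = -2730 - 1 = -2731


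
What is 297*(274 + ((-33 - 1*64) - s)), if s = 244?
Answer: -19899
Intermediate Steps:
297*(274 + ((-33 - 1*64) - s)) = 297*(274 + ((-33 - 1*64) - 1*244)) = 297*(274 + ((-33 - 64) - 244)) = 297*(274 + (-97 - 244)) = 297*(274 - 341) = 297*(-67) = -19899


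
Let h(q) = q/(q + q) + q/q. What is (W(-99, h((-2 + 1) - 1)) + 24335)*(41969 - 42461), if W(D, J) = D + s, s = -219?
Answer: -11816364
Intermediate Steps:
h(q) = 3/2 (h(q) = q/((2*q)) + 1 = q*(1/(2*q)) + 1 = ½ + 1 = 3/2)
W(D, J) = -219 + D (W(D, J) = D - 219 = -219 + D)
(W(-99, h((-2 + 1) - 1)) + 24335)*(41969 - 42461) = ((-219 - 99) + 24335)*(41969 - 42461) = (-318 + 24335)*(-492) = 24017*(-492) = -11816364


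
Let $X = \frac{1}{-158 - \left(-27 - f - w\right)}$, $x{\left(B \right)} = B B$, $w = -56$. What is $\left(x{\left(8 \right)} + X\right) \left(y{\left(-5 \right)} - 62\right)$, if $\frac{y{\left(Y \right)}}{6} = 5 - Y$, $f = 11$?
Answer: $- \frac{11263}{88} \approx -127.99$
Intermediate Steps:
$y{\left(Y \right)} = 30 - 6 Y$ ($y{\left(Y \right)} = 6 \left(5 - Y\right) = 30 - 6 Y$)
$x{\left(B \right)} = B^{2}$
$X = - \frac{1}{176}$ ($X = \frac{1}{-158 - \left(29 - 11\right)} = \frac{1}{-158 - 18} = \frac{1}{-176} = - \frac{1}{176} \approx -0.0056818$)
$\left(x{\left(8 \right)} + X\right) \left(y{\left(-5 \right)} - 62\right) = \left(8^{2} - \frac{1}{176}\right) \left(\left(30 - -30\right) - 62\right) = \left(64 - \frac{1}{176}\right) \left(\left(30 + 30\right) - 62\right) = \frac{11263 \left(60 - 62\right)}{176} = \frac{11263}{176} \left(-2\right) = - \frac{11263}{88}$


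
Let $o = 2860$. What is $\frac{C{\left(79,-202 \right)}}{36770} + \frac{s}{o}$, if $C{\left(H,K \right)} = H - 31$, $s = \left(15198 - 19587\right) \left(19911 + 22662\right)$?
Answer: $- \frac{62459826231}{956020} \approx -65333.0$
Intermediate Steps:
$s = -186852897$ ($s = \left(-4389\right) 42573 = -186852897$)
$C{\left(H,K \right)} = -31 + H$
$\frac{C{\left(79,-202 \right)}}{36770} + \frac{s}{o} = \frac{-31 + 79}{36770} - \frac{186852897}{2860} = 48 \cdot \frac{1}{36770} - \frac{16986627}{260} = \frac{24}{18385} - \frac{16986627}{260} = - \frac{62459826231}{956020}$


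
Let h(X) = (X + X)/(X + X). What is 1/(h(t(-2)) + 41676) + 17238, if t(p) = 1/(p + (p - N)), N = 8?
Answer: 718428127/41677 ≈ 17238.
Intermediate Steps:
t(p) = 1/(-8 + 2*p) (t(p) = 1/(p + (p - 1*8)) = 1/(p + (p - 8)) = 1/(p + (-8 + p)) = 1/(-8 + 2*p))
h(X) = 1 (h(X) = (2*X)/((2*X)) = (2*X)*(1/(2*X)) = 1)
1/(h(t(-2)) + 41676) + 17238 = 1/(1 + 41676) + 17238 = 1/41677 + 17238 = 718428127/41677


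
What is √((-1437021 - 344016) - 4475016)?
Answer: 3*I*√695117 ≈ 2501.2*I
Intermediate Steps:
√((-1437021 - 344016) - 4475016) = √(-1781037 - 4475016) = √(-6256053) = 3*I*√695117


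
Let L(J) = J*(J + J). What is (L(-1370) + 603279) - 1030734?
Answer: 3326345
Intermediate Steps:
L(J) = 2*J² (L(J) = J*(2*J) = 2*J²)
(L(-1370) + 603279) - 1030734 = (2*(-1370)² + 603279) - 1030734 = (2*1876900 + 603279) - 1030734 = (3753800 + 603279) - 1030734 = 4357079 - 1030734 = 3326345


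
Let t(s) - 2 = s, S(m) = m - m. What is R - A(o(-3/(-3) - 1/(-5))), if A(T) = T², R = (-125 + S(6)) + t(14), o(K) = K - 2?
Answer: -2741/25 ≈ -109.64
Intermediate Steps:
S(m) = 0
t(s) = 2 + s
o(K) = -2 + K
R = -109 (R = (-125 + 0) + (2 + 14) = -125 + 16 = -109)
R - A(o(-3/(-3) - 1/(-5))) = -109 - (-2 + (-3/(-3) - 1/(-5)))² = -109 - (-2 + (-3*(-⅓) - 1*(-⅕)))² = -109 - (-2 + (1 + ⅕))² = -109 - (-2 + 6/5)² = -109 - (-⅘)² = -109 - 1*16/25 = -109 - 16/25 = -2741/25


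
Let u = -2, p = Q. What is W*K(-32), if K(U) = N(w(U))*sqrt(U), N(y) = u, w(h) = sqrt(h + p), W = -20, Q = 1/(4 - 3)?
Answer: 160*I*sqrt(2) ≈ 226.27*I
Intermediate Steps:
Q = 1 (Q = 1/1 = 1)
p = 1
w(h) = sqrt(1 + h) (w(h) = sqrt(h + 1) = sqrt(1 + h))
N(y) = -2
K(U) = -2*sqrt(U)
W*K(-32) = -(-40)*sqrt(-32) = -(-40)*4*I*sqrt(2) = -(-160)*I*sqrt(2) = 160*I*sqrt(2)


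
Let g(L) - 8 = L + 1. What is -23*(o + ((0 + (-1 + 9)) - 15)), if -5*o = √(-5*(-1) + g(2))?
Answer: 897/5 ≈ 179.40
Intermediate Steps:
g(L) = 9 + L (g(L) = 8 + (L + 1) = 8 + (1 + L) = 9 + L)
o = -⅘ (o = -√(-5*(-1) + (9 + 2))/5 = -√(5 + 11)/5 = -√16/5 = -⅕*4 = -⅘ ≈ -0.80000)
-23*(o + ((0 + (-1 + 9)) - 15)) = -23*(-⅘ + ((0 + (-1 + 9)) - 15)) = -23*(-⅘ + ((0 + 8) - 15)) = -23*(-⅘ + (8 - 15)) = -23*(-⅘ - 7) = -23*(-39/5) = 897/5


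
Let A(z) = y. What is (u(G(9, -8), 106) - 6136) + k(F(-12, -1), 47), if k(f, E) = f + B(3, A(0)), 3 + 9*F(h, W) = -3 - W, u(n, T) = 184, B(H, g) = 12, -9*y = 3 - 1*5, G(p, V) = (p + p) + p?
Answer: -53465/9 ≈ -5940.6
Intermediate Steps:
G(p, V) = 3*p (G(p, V) = 2*p + p = 3*p)
y = 2/9 (y = -(3 - 1*5)/9 = -(3 - 5)/9 = -⅑*(-2) = 2/9 ≈ 0.22222)
A(z) = 2/9
F(h, W) = -⅔ - W/9 (F(h, W) = -⅓ + (-3 - W)/9 = -⅓ + (-⅓ - W/9) = -⅔ - W/9)
k(f, E) = 12 + f (k(f, E) = f + 12 = 12 + f)
(u(G(9, -8), 106) - 6136) + k(F(-12, -1), 47) = (184 - 6136) + (12 + (-⅔ - ⅑*(-1))) = -5952 + (12 + (-⅔ + ⅑)) = -5952 + (12 - 5/9) = -5952 + 103/9 = -53465/9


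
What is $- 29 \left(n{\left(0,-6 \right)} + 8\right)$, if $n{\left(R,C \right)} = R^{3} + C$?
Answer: $-58$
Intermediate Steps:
$n{\left(R,C \right)} = C + R^{3}$
$- 29 \left(n{\left(0,-6 \right)} + 8\right) = - 29 \left(\left(-6 + 0^{3}\right) + 8\right) = - 29 \left(\left(-6 + 0\right) + 8\right) = - 29 \left(-6 + 8\right) = \left(-29\right) 2 = -58$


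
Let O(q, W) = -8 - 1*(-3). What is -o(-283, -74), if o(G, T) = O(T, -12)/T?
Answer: -5/74 ≈ -0.067568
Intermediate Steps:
O(q, W) = -5 (O(q, W) = -8 + 3 = -5)
o(G, T) = -5/T
-o(-283, -74) = -(-5)/(-74) = -(-5)*(-1)/74 = -1*5/74 = -5/74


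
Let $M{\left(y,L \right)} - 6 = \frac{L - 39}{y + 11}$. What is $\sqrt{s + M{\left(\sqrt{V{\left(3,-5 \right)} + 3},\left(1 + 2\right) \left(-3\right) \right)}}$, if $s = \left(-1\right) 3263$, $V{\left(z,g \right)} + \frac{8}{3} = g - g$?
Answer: $\frac{\sqrt{-107625 - 3257 \sqrt{3}}}{\sqrt{33 + \sqrt{3}}} \approx 57.106 i$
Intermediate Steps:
$V{\left(z,g \right)} = - \frac{8}{3}$ ($V{\left(z,g \right)} = - \frac{8}{3} + \left(g - g\right) = - \frac{8}{3} + 0 = - \frac{8}{3}$)
$M{\left(y,L \right)} = 6 + \frac{-39 + L}{11 + y}$ ($M{\left(y,L \right)} = 6 + \frac{L - 39}{y + 11} = 6 + \frac{-39 + L}{11 + y}$)
$s = -3263$
$\sqrt{s + M{\left(\sqrt{V{\left(3,-5 \right)} + 3},\left(1 + 2\right) \left(-3\right) \right)}} = \sqrt{-3263 + \frac{27 + \left(1 + 2\right) \left(-3\right) + 6 \sqrt{- \frac{8}{3} + 3}}{11 + \sqrt{- \frac{8}{3} + 3}}} = \sqrt{-3263 + \frac{27 + 3 \left(-3\right) + \frac{6}{\sqrt{3}}}{11 + \sqrt{\frac{1}{3}}}} = \sqrt{-3263 + \frac{27 - 9 + 6 \frac{\sqrt{3}}{3}}{11 + \frac{\sqrt{3}}{3}}} = \sqrt{-3263 + \frac{27 - 9 + 2 \sqrt{3}}{11 + \frac{\sqrt{3}}{3}}} = \sqrt{-3263 + \frac{18 + 2 \sqrt{3}}{11 + \frac{\sqrt{3}}{3}}}$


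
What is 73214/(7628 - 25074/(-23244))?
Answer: 283631036/29555051 ≈ 9.5967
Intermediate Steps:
73214/(7628 - 25074/(-23244)) = 73214/(7628 - 25074*(-1/23244)) = 73214/(7628 + 4179/3874) = 73214/(29555051/3874) = 73214*(3874/29555051) = 283631036/29555051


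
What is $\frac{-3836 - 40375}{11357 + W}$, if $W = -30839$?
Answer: $\frac{14737}{6494} \approx 2.2693$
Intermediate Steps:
$\frac{-3836 - 40375}{11357 + W} = \frac{-3836 - 40375}{11357 - 30839} = - \frac{44211}{-19482} = \left(-44211\right) \left(- \frac{1}{19482}\right) = \frac{14737}{6494}$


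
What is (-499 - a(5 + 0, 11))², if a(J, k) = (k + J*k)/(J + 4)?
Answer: 2307361/9 ≈ 2.5637e+5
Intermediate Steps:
a(J, k) = (k + J*k)/(4 + J)
(-499 - a(5 + 0, 11))² = (-499 - 11*(1 + (5 + 0))/(4 + (5 + 0)))² = (-499 - 11*(1 + 5)/(4 + 5))² = (-499 - 11*6/9)² = (-499 - 1*22/3)² = (-499 - 22/3)² = (-1519/3)² = 2307361/9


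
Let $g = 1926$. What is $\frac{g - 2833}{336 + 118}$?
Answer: $- \frac{907}{454} \approx -1.9978$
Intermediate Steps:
$\frac{g - 2833}{336 + 118} = \frac{1926 - 2833}{336 + 118} = - \frac{907}{454}$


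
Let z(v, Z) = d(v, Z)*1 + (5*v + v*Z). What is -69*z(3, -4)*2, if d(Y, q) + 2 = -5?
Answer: 552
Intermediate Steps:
d(Y, q) = -7 (d(Y, q) = -2 - 5 = -7)
z(v, Z) = -7 + 5*v + Z*v (z(v, Z) = -7*1 + (5*v + v*Z) = -7 + (5*v + Z*v) = -7 + 5*v + Z*v)
-69*z(3, -4)*2 = -69*(-7 + 5*3 - 4*3)*2 = -69*(-7 + 15 - 12)*2 = -(-276)*2 = -69*(-8) = 552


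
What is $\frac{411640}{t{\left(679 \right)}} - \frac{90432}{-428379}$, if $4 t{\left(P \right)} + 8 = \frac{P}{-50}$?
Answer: $- \frac{11755829578624}{154073647} \approx -76300.0$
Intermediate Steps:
$t{\left(P \right)} = -2 - \frac{P}{200}$ ($t{\left(P \right)} = -2 + \frac{P \frac{1}{-50}}{4} = -2 + \frac{P \left(- \frac{1}{50}\right)}{4} = -2 + \frac{\left(- \frac{1}{50}\right) P}{4} = -2 - \frac{P}{200}$)
$\frac{411640}{t{\left(679 \right)}} - \frac{90432}{-428379} = \frac{411640}{-2 - \frac{679}{200}} - \frac{90432}{-428379} = \frac{411640}{-2 - \frac{679}{200}} - - \frac{30144}{142793} = \frac{411640}{- \frac{1079}{200}} + \frac{30144}{142793} = 411640 \left(- \frac{200}{1079}\right) + \frac{30144}{142793} = - \frac{82328000}{1079} + \frac{30144}{142793} = - \frac{11755829578624}{154073647}$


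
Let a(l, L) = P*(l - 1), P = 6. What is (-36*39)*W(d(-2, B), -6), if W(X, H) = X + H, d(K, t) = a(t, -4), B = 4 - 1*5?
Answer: 25272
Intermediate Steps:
a(l, L) = -6 + 6*l (a(l, L) = 6*(l - 1) = 6*(-1 + l) = -6 + 6*l)
B = -1 (B = 4 - 5 = -1)
d(K, t) = -6 + 6*t
W(X, H) = H + X
(-36*39)*W(d(-2, B), -6) = (-36*39)*(-6 + (-6 + 6*(-1))) = -1404*(-6 + (-6 - 6)) = -1404*(-6 - 12) = -1404*(-18) = 25272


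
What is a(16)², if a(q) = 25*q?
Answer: 160000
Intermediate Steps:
a(16)² = (25*16)² = 400² = 160000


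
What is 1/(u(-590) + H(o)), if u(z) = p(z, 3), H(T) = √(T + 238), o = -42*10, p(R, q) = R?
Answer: -295/174141 - I*√182/348282 ≈ -0.001694 - 3.8735e-5*I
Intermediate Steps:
o = -420
H(T) = √(238 + T)
u(z) = z
1/(u(-590) + H(o)) = 1/(-590 + √(238 - 420)) = 1/(-590 + √(-182)) = 1/(-590 + I*√182)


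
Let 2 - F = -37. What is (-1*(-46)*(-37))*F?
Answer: -66378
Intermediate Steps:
F = 39 (F = 2 - 1*(-37) = 2 + 37 = 39)
(-1*(-46)*(-37))*F = (-1*(-46)*(-37))*39 = (46*(-37))*39 = -1702*39 = -66378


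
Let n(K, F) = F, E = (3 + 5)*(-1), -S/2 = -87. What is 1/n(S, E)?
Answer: -1/8 ≈ -0.12500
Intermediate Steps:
S = 174 (S = -2*(-87) = 174)
E = -8 (E = 8*(-1) = -8)
1/n(S, E) = 1/(-8) = -1/8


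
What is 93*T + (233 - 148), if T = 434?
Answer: 40447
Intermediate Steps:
93*T + (233 - 148) = 93*434 + (233 - 148) = 40362 + 85 = 40447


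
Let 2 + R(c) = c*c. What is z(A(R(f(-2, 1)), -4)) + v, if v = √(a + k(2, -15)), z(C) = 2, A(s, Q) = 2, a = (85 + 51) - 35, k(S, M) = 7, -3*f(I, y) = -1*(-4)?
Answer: 2 + 6*√3 ≈ 12.392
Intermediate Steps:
f(I, y) = -4/3 (f(I, y) = -(-1)*(-4)/3 = -⅓*4 = -4/3)
a = 101 (a = 136 - 35 = 101)
R(c) = -2 + c² (R(c) = -2 + c*c = -2 + c²)
v = 6*√3 (v = √(101 + 7) = √108 = 6*√3 ≈ 10.392)
z(A(R(f(-2, 1)), -4)) + v = 2 + 6*√3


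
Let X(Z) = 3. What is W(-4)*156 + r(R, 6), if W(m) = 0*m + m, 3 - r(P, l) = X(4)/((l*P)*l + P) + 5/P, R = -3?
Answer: -68743/111 ≈ -619.31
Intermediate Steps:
r(P, l) = 3 - 5/P - 3/(P + P*l²) (r(P, l) = 3 - (3/((l*P)*l + P) + 5/P) = 3 - (3/((P*l)*l + P) + 5/P) = 3 - (3/(P*l² + P) + 5/P) = 3 - (3/(P + P*l²) + 5/P) = 3 + (-5/P - 3/(P + P*l²)) = 3 - 5/P - 3/(P + P*l²))
W(m) = m (W(m) = 0 + m = m)
W(-4)*156 + r(R, 6) = -4*156 + (-8 - 5*6² + 3*(-3) + 3*(-3)*6²)/((-3)*(1 + 6²)) = -624 - (-8 - 5*36 - 9 + 3*(-3)*36)/(3*(1 + 36)) = -624 - ⅓*(-8 - 180 - 9 - 324)/37 = -624 - ⅓*1/37*(-521) = -624 + 521/111 = -68743/111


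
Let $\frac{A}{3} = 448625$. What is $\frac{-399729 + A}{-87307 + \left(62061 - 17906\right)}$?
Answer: $- \frac{157691}{7192} \approx -21.926$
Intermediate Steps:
$A = 1345875$ ($A = 3 \cdot 448625 = 1345875$)
$\frac{-399729 + A}{-87307 + \left(62061 - 17906\right)} = \frac{-399729 + 1345875}{-87307 + \left(62061 - 17906\right)} = \frac{946146}{-87307 + \left(62061 - 17906\right)} = \frac{946146}{-87307 + 44155} = \frac{946146}{-43152} = 946146 \left(- \frac{1}{43152}\right) = - \frac{157691}{7192}$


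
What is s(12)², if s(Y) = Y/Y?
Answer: 1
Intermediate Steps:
s(Y) = 1
s(12)² = 1² = 1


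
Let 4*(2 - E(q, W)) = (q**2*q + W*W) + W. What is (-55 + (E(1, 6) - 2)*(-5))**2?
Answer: 25/16 ≈ 1.5625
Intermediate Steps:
E(q, W) = 2 - W/4 - W**2/4 - q**3/4 (E(q, W) = 2 - ((q**2*q + W*W) + W)/4 = 2 - ((q**3 + W**2) + W)/4 = 2 - ((W**2 + q**3) + W)/4 = 2 - (W + W**2 + q**3)/4 = 2 + (-W/4 - W**2/4 - q**3/4) = 2 - W/4 - W**2/4 - q**3/4)
(-55 + (E(1, 6) - 2)*(-5))**2 = (-55 + ((2 - 1/4*6 - 1/4*6**2 - 1/4*1**3) - 2)*(-5))**2 = (-55 + ((2 - 3/2 - 1/4*36 - 1/4*1) - 2)*(-5))**2 = (-55 + ((2 - 3/2 - 9 - 1/4) - 2)*(-5))**2 = (-55 + (-35/4 - 2)*(-5))**2 = (-55 - 43/4*(-5))**2 = (-55 + 215/4)**2 = (-5/4)**2 = 25/16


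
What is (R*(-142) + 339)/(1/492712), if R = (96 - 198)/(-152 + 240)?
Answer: 248125284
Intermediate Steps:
R = -51/44 (R = -102/88 = -102*1/88 = -51/44 ≈ -1.1591)
(R*(-142) + 339)/(1/492712) = (-51/44*(-142) + 339)/(1/492712) = (3621/22 + 339)/(1/492712) = (11079/22)*492712 = 248125284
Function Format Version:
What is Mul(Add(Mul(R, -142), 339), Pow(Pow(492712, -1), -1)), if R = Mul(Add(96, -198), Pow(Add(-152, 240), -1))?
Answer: 248125284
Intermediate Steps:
R = Rational(-51, 44) (R = Mul(-102, Pow(88, -1)) = Mul(-102, Rational(1, 88)) = Rational(-51, 44) ≈ -1.1591)
Mul(Add(Mul(R, -142), 339), Pow(Pow(492712, -1), -1)) = Mul(Add(Mul(Rational(-51, 44), -142), 339), Pow(Pow(492712, -1), -1)) = Mul(Add(Rational(3621, 22), 339), Pow(Rational(1, 492712), -1)) = Mul(Rational(11079, 22), 492712) = 248125284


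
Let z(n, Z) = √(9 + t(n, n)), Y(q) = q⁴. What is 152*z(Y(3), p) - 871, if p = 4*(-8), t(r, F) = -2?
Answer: -871 + 152*√7 ≈ -468.85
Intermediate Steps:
p = -32
z(n, Z) = √7 (z(n, Z) = √(9 - 2) = √7)
152*z(Y(3), p) - 871 = 152*√7 - 871 = -871 + 152*√7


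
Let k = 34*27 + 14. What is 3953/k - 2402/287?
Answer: -1104153/267484 ≈ -4.1279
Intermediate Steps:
k = 932 (k = 918 + 14 = 932)
3953/k - 2402/287 = 3953/932 - 2402/287 = -1104153/267484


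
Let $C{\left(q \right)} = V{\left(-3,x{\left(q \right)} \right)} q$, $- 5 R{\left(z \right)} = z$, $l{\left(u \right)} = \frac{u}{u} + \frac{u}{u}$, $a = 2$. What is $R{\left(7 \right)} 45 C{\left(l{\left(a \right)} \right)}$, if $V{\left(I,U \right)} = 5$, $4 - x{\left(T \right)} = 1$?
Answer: $-630$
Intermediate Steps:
$x{\left(T \right)} = 3$ ($x{\left(T \right)} = 4 - 1 = 3$)
$l{\left(u \right)} = 2$ ($l{\left(u \right)} = 1 + 1 = 2$)
$R{\left(z \right)} = - \frac{z}{5}$
$C{\left(q \right)} = 5 q$
$R{\left(7 \right)} 45 C{\left(l{\left(a \right)} \right)} = \left(- \frac{1}{5}\right) 7 \cdot 45 \cdot 5 \cdot 2 = \left(- \frac{7}{5}\right) 45 \cdot 10 = \left(-63\right) 10 = -630$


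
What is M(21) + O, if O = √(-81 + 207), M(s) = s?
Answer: 21 + 3*√14 ≈ 32.225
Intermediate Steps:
O = 3*√14 (O = √126 = 3*√14 ≈ 11.225)
M(21) + O = 21 + 3*√14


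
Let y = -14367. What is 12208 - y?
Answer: 26575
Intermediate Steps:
12208 - y = 12208 - 1*(-14367) = 12208 + 14367 = 26575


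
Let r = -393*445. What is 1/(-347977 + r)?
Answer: -1/522862 ≈ -1.9126e-6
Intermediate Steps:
r = -174885
1/(-347977 + r) = 1/(-347977 - 174885) = 1/(-522862) = -1/522862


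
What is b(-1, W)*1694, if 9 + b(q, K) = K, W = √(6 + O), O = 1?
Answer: -15246 + 1694*√7 ≈ -10764.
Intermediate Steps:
W = √7 (W = √(6 + 1) = √7 ≈ 2.6458)
b(q, K) = -9 + K
b(-1, W)*1694 = (-9 + √7)*1694 = -15246 + 1694*√7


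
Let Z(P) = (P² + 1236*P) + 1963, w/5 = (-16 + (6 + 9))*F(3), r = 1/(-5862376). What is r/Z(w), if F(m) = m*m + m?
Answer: 1/402141406472 ≈ 2.4867e-12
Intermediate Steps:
F(m) = m + m² (F(m) = m² + m = m + m²)
r = -1/5862376 ≈ -1.7058e-7
w = -60 (w = 5*((-16 + (6 + 9))*(3*(1 + 3))) = 5*((-16 + 15)*(3*4)) = 5*(-1*12) = 5*(-12) = -60)
Z(P) = 1963 + P² + 1236*P
r/Z(w) = -1/(5862376*(1963 + (-60)² + 1236*(-60))) = -1/(5862376*(1963 + 3600 - 74160)) = -1/5862376/(-68597) = -1/5862376*(-1/68597) = 1/402141406472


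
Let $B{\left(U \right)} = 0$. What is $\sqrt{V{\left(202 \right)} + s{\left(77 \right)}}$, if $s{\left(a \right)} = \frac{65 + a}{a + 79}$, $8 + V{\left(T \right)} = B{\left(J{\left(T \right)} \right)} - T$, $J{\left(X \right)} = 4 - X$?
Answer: $\frac{i \sqrt{1272102}}{78} \approx 14.46 i$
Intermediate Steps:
$V{\left(T \right)} = -8 - T$ ($V{\left(T \right)} = -8 + \left(0 - T\right) = -8 - T$)
$s{\left(a \right)} = \frac{65 + a}{79 + a}$
$\sqrt{V{\left(202 \right)} + s{\left(77 \right)}} = \sqrt{\left(-8 - 202\right) + \frac{65 + 77}{79 + 77}} = \sqrt{\left(-8 - 202\right) + \frac{1}{156} \cdot 142} = \sqrt{-210 + \frac{1}{156} \cdot 142} = \sqrt{-210 + \frac{71}{78}} = \sqrt{- \frac{16309}{78}} = \frac{i \sqrt{1272102}}{78}$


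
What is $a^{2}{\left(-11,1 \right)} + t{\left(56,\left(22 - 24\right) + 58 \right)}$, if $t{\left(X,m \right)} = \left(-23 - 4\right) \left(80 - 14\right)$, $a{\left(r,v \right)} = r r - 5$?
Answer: $11674$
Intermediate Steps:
$a{\left(r,v \right)} = -5 + r^{2}$ ($a{\left(r,v \right)} = r^{2} - 5 = -5 + r^{2}$)
$t{\left(X,m \right)} = -1782$ ($t{\left(X,m \right)} = \left(-27\right) 66 = -1782$)
$a^{2}{\left(-11,1 \right)} + t{\left(56,\left(22 - 24\right) + 58 \right)} = \left(-5 + \left(-11\right)^{2}\right)^{2} - 1782 = \left(-5 + 121\right)^{2} - 1782 = 116^{2} - 1782 = 13456 - 1782 = 11674$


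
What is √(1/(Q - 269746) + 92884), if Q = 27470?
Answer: √1363018366886327/121138 ≈ 304.77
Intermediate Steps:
√(1/(Q - 269746) + 92884) = √(1/(27470 - 269746) + 92884) = √(1/(-242276) + 92884) = √(-1/242276 + 92884) = √(22503563983/242276) = √1363018366886327/121138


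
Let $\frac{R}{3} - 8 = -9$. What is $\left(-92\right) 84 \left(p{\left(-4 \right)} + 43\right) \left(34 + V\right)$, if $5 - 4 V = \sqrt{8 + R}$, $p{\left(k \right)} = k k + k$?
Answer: $-14982660 + 106260 \sqrt{5} \approx -1.4745 \cdot 10^{7}$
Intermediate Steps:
$R = -3$ ($R = 24 + 3 \left(-9\right) = 24 - 27 = -3$)
$p{\left(k \right)} = k + k^{2}$ ($p{\left(k \right)} = k^{2} + k = k + k^{2}$)
$V = \frac{5}{4} - \frac{\sqrt{5}}{4}$ ($V = \frac{5}{4} - \frac{\sqrt{8 - 3}}{4} = \frac{5}{4} - \frac{\sqrt{5}}{4} \approx 0.69098$)
$\left(-92\right) 84 \left(p{\left(-4 \right)} + 43\right) \left(34 + V\right) = \left(-92\right) 84 \left(- 4 \left(1 - 4\right) + 43\right) \left(34 + \left(\frac{5}{4} - \frac{\sqrt{5}}{4}\right)\right) = - 7728 \left(\left(-4\right) \left(-3\right) + 43\right) \left(\frac{141}{4} - \frac{\sqrt{5}}{4}\right) = - 7728 \left(12 + 43\right) \left(\frac{141}{4} - \frac{\sqrt{5}}{4}\right) = - 7728 \cdot 55 \left(\frac{141}{4} - \frac{\sqrt{5}}{4}\right) = - 7728 \left(\frac{7755}{4} - \frac{55 \sqrt{5}}{4}\right) = -14982660 + 106260 \sqrt{5}$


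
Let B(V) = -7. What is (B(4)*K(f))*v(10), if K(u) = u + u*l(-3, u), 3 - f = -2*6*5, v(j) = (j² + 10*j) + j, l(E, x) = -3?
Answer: 185220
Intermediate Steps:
v(j) = j² + 11*j
f = 63 (f = 3 - (-2*6)*5 = 3 - (-12)*5 = 3 - 1*(-60) = 3 + 60 = 63)
K(u) = -2*u (K(u) = u + u*(-3) = u - 3*u = -2*u)
(B(4)*K(f))*v(10) = (-(-14)*63)*(10*(11 + 10)) = (-7*(-126))*(10*21) = 882*210 = 185220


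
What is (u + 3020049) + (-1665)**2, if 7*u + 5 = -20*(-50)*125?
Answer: 40670913/7 ≈ 5.8101e+6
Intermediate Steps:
u = 124995/7 (u = -5/7 + (-20*(-50)*125)/7 = -5/7 + (1000*125)/7 = -5/7 + (1/7)*125000 = -5/7 + 125000/7 = 124995/7 ≈ 17856.)
(u + 3020049) + (-1665)**2 = (124995/7 + 3020049) + (-1665)**2 = 21265338/7 + 2772225 = 40670913/7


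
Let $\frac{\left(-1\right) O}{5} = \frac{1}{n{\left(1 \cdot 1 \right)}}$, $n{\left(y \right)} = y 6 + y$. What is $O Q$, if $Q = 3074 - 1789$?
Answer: $- \frac{6425}{7} \approx -917.86$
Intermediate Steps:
$Q = 1285$ ($Q = 3074 - 1789 = 1285$)
$n{\left(y \right)} = 7 y$ ($n{\left(y \right)} = 6 y + y = 7 y$)
$O = - \frac{5}{7}$ ($O = - \frac{5}{7 \cdot 1 \cdot 1} = - \frac{5}{7 \cdot 1} = - \frac{5}{7} \approx -0.71429$)
$O Q = \left(- \frac{5}{7}\right) 1285 = - \frac{6425}{7}$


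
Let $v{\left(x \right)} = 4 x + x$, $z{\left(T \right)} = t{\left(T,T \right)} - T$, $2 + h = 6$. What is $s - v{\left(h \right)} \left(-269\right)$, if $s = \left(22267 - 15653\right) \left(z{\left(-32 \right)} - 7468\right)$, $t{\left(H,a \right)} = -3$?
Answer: $-49196166$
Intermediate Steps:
$h = 4$ ($h = -2 + 6 = 4$)
$z{\left(T \right)} = -3 - T$
$v{\left(x \right)} = 5 x$
$s = -49201546$ ($s = \left(22267 - 15653\right) \left(\left(-3 - -32\right) - 7468\right) = 6614 \left(\left(-3 + 32\right) - 7468\right) = 6614 \left(29 - 7468\right) = 6614 \left(-7439\right) = -49201546$)
$s - v{\left(h \right)} \left(-269\right) = -49201546 - 5 \cdot 4 \left(-269\right) = -49201546 - 20 \left(-269\right) = -49201546 - -5380 = -49201546 + 5380 = -49196166$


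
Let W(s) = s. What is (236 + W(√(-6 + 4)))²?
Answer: (236 + I*√2)² ≈ 55694.0 + 667.5*I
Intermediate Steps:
(236 + W(√(-6 + 4)))² = (236 + √(-6 + 4))² = (236 + √(-2))² = (236 + I*√2)²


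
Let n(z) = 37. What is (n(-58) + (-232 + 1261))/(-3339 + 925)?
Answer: -533/1207 ≈ -0.44159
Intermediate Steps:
(n(-58) + (-232 + 1261))/(-3339 + 925) = (37 + (-232 + 1261))/(-3339 + 925) = (37 + 1029)/(-2414) = 1066*(-1/2414) = -533/1207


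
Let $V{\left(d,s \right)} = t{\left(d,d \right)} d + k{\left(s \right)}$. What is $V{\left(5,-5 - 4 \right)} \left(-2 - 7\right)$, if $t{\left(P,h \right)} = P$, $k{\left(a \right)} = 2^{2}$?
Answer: $-261$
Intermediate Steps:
$k{\left(a \right)} = 4$
$V{\left(d,s \right)} = 4 + d^{2}$ ($V{\left(d,s \right)} = d d + 4 = d^{2} + 4 = 4 + d^{2}$)
$V{\left(5,-5 - 4 \right)} \left(-2 - 7\right) = \left(4 + 5^{2}\right) \left(-2 - 7\right) = \left(4 + 25\right) \left(-9\right) = 29 \left(-9\right) = -261$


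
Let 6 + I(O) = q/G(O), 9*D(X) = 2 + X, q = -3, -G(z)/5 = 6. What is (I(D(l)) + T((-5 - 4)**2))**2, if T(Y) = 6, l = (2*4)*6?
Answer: 1/100 ≈ 0.010000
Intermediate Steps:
G(z) = -30 (G(z) = -5*6 = -30)
l = 48 (l = 8*6 = 48)
D(X) = 2/9 + X/9 (D(X) = (2 + X)/9 = 2/9 + X/9)
I(O) = -59/10 (I(O) = -6 - 3/(-30) = -6 - 3*(-1/30) = -6 + 1/10 = -59/10)
(I(D(l)) + T((-5 - 4)**2))**2 = (-59/10 + 6)**2 = (1/10)**2 = 1/100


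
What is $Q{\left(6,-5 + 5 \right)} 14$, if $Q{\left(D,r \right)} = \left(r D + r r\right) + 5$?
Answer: $70$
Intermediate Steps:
$Q{\left(D,r \right)} = 5 + r^{2} + D r$ ($Q{\left(D,r \right)} = \left(D r + r^{2}\right) + 5 = \left(r^{2} + D r\right) + 5 = 5 + r^{2} + D r$)
$Q{\left(6,-5 + 5 \right)} 14 = \left(5 + \left(-5 + 5\right)^{2} + 6 \left(-5 + 5\right)\right) 14 = \left(5 + 0^{2} + 6 \cdot 0\right) 14 = \left(5 + 0 + 0\right) 14 = 5 \cdot 14 = 70$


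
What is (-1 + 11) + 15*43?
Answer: 655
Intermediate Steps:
(-1 + 11) + 15*43 = 10 + 645 = 655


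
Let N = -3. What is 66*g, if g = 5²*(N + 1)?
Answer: -3300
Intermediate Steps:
g = -50 (g = 5²*(-3 + 1) = 25*(-2) = -50)
66*g = 66*(-50) = -3300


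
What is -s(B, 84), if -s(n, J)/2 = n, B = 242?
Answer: 484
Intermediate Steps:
s(n, J) = -2*n
-s(B, 84) = -(-2)*242 = -1*(-484) = 484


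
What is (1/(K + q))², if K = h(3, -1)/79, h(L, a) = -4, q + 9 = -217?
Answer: 6241/318908164 ≈ 1.9570e-5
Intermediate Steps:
q = -226 (q = -9 - 217 = -226)
K = -4/79 ≈ -0.050633
(1/(K + q))² = (1/(-4/79 - 226))² = (1/(-17858/79))² = (-79/17858)² = 6241/318908164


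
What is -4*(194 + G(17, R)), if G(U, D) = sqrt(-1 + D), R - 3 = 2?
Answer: -784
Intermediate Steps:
R = 5 (R = 3 + 2 = 5)
-4*(194 + G(17, R)) = -4*(194 + sqrt(-1 + 5)) = -4*(194 + sqrt(4)) = -4*(194 + 2) = -4*196 = -784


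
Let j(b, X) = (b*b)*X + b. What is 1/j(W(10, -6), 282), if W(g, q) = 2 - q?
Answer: 1/18056 ≈ 5.5383e-5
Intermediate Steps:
j(b, X) = b + X*b² (j(b, X) = b²*X + b = X*b² + b = b + X*b²)
1/j(W(10, -6), 282) = 1/((2 - 1*(-6))*(1 + 282*(2 - 1*(-6)))) = 1/((2 + 6)*(1 + 282*(2 + 6))) = 1/(8*(1 + 282*8)) = 1/(8*(1 + 2256)) = 1/(8*2257) = 1/18056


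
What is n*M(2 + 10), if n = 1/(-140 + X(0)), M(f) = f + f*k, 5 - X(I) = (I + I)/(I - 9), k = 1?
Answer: -8/45 ≈ -0.17778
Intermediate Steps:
X(I) = 5 - 2*I/(-9 + I) (X(I) = 5 - (I + I)/(I - 9) = 5 - 2*I/(-9 + I))
M(f) = 2*f (M(f) = f + f*1 = f + f = 2*f)
n = -1/135 (n = 1/(-140 + 3*(-15 + 0)/(-9 + 0)) = 1/(-140 + 3*(-15)/(-9)) = 1/(-140 + 3*(-⅑)*(-15)) = 1/(-140 + 5) = 1/(-135) = -1/135 ≈ -0.0074074)
n*M(2 + 10) = -2*(2 + 10)/135 = -2*12/135 = -1/135*24 = -8/45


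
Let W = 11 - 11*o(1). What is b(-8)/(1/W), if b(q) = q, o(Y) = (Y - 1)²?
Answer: -88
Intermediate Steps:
o(Y) = (-1 + Y)²
W = 11 (W = 11 - 11*(-1 + 1)² = 11 - 11*0² = 11 - 11*0 = 11 + 0 = 11)
b(-8)/(1/W) = -8/(1/11) = -8/1/11 = -8*11 = -88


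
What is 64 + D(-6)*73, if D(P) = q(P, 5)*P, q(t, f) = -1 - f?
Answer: 2692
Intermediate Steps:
D(P) = -6*P (D(P) = (-1 - 1*5)*P = (-1 - 5)*P = -6*P)
64 + D(-6)*73 = 64 - 6*(-6)*73 = 64 + 36*73 = 64 + 2628 = 2692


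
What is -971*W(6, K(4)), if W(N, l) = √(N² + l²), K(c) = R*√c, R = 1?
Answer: -1942*√10 ≈ -6141.1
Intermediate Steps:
K(c) = √c (K(c) = 1*√c = √c)
-971*W(6, K(4)) = -971*√(6² + (√4)²) = -971*√(36 + 2²) = -971*√(36 + 4) = -1942*√10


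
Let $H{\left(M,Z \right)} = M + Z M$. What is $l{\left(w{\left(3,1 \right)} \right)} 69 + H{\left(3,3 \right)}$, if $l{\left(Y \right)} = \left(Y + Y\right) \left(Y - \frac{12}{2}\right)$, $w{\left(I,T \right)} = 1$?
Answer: $-678$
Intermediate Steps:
$l{\left(Y \right)} = 2 Y \left(-6 + Y\right)$ ($l{\left(Y \right)} = 2 Y \left(Y - 6\right) = 2 Y \left(-6 + Y\right)$)
$H{\left(M,Z \right)} = M + M Z$
$l{\left(w{\left(3,1 \right)} \right)} 69 + H{\left(3,3 \right)} = 2 \cdot 1 \left(-6 + 1\right) 69 + 3 \left(1 + 3\right) = 2 \cdot 1 \left(-5\right) 69 + 3 \cdot 4 = \left(-10\right) 69 + 12 = -690 + 12 = -678$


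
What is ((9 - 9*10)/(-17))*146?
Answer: 11826/17 ≈ 695.65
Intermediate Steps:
((9 - 9*10)/(-17))*146 = ((9 - 90)*(-1/17))*146 = -81*(-1/17)*146 = (81/17)*146 = 11826/17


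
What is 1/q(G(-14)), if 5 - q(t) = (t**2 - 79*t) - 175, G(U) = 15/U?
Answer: 196/18465 ≈ 0.010615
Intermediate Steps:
q(t) = 180 - t**2 + 79*t (q(t) = 5 - ((t**2 - 79*t) - 175) = 5 - (-175 + t**2 - 79*t) = 5 + (175 - t**2 + 79*t) = 180 - t**2 + 79*t)
1/q(G(-14)) = 1/(180 - (15/(-14))**2 + 79*(15/(-14))) = 1/(180 - (15*(-1/14))**2 + 79*(15*(-1/14))) = 1/(180 - (-15/14)**2 + 79*(-15/14)) = 1/(180 - 1*225/196 - 1185/14) = 1/(180 - 225/196 - 1185/14) = 1/(18465/196) = 196/18465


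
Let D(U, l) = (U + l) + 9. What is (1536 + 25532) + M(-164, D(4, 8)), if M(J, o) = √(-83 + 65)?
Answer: 27068 + 3*I*√2 ≈ 27068.0 + 4.2426*I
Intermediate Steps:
D(U, l) = 9 + U + l
M(J, o) = 3*I*√2 (M(J, o) = √(-18) = 3*I*√2)
(1536 + 25532) + M(-164, D(4, 8)) = (1536 + 25532) + 3*I*√2 = 27068 + 3*I*√2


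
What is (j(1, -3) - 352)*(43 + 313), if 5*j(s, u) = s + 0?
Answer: -626204/5 ≈ -1.2524e+5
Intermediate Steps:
j(s, u) = s/5 (j(s, u) = (s + 0)/5 = s/5)
(j(1, -3) - 352)*(43 + 313) = ((⅕)*1 - 352)*(43 + 313) = (⅕ - 352)*356 = -1759/5*356 = -626204/5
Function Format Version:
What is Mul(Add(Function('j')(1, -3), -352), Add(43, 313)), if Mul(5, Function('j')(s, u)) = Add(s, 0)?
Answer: Rational(-626204, 5) ≈ -1.2524e+5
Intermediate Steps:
Function('j')(s, u) = Mul(Rational(1, 5), s) (Function('j')(s, u) = Mul(Rational(1, 5), Add(s, 0)) = Mul(Rational(1, 5), s))
Mul(Add(Function('j')(1, -3), -352), Add(43, 313)) = Mul(Add(Mul(Rational(1, 5), 1), -352), Add(43, 313)) = Mul(Add(Rational(1, 5), -352), 356) = Mul(Rational(-1759, 5), 356) = Rational(-626204, 5)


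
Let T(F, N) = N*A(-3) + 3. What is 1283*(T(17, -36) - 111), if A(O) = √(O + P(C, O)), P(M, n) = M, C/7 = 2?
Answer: -138564 - 46188*√11 ≈ -2.9175e+5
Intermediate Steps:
C = 14 (C = 7*2 = 14)
A(O) = √(14 + O) (A(O) = √(O + 14) = √(14 + O))
T(F, N) = 3 + N*√11 (T(F, N) = N*√(14 - 3) + 3 = N*√11 + 3 = 3 + N*√11)
1283*(T(17, -36) - 111) = 1283*((3 - 36*√11) - 111) = 1283*(-108 - 36*√11) = -138564 - 46188*√11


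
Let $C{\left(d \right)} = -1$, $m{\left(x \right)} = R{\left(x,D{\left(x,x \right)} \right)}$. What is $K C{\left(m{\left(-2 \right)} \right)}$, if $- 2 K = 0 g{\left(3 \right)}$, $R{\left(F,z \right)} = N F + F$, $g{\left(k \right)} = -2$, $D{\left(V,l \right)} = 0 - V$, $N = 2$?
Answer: $0$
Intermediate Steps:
$D{\left(V,l \right)} = - V$
$R{\left(F,z \right)} = 3 F$ ($R{\left(F,z \right)} = 2 F + F = 3 F$)
$m{\left(x \right)} = 3 x$
$K = 0$ ($K = - \frac{0 \left(-2\right)}{2} = \left(- \frac{1}{2}\right) 0 = 0$)
$K C{\left(m{\left(-2 \right)} \right)} = 0 \left(-1\right) = 0$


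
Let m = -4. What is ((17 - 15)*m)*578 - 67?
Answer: -4691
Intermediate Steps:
((17 - 15)*m)*578 - 67 = ((17 - 15)*(-4))*578 - 67 = (2*(-4))*578 - 67 = -8*578 - 67 = -4624 - 67 = -4691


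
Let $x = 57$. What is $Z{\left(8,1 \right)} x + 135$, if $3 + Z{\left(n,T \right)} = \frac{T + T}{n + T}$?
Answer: $- \frac{70}{3} \approx -23.333$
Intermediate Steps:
$Z{\left(n,T \right)} = -3 + \frac{2 T}{T + n}$ ($Z{\left(n,T \right)} = -3 + \frac{T + T}{n + T} = -3 + \frac{2 T}{T + n}$)
$Z{\left(8,1 \right)} x + 135 = \frac{\left(-1\right) 1 - 24}{1 + 8} \cdot 57 + 135 = \frac{-1 - 24}{9} \cdot 57 + 135 = \frac{1}{9} \left(-25\right) 57 + 135 = \left(- \frac{25}{9}\right) 57 + 135 = - \frac{475}{3} + 135 = - \frac{70}{3}$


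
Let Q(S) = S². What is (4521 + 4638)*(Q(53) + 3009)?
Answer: 53287062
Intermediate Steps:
(4521 + 4638)*(Q(53) + 3009) = (4521 + 4638)*(53² + 3009) = 9159*(2809 + 3009) = 9159*5818 = 53287062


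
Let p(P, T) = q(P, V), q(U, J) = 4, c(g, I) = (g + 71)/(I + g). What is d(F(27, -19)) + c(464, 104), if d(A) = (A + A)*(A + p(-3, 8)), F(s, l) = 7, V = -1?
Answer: 88007/568 ≈ 154.94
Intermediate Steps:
c(g, I) = (71 + g)/(I + g)
p(P, T) = 4
d(A) = 2*A*(4 + A) (d(A) = (A + A)*(A + 4) = (2*A)*(4 + A) = 2*A*(4 + A))
d(F(27, -19)) + c(464, 104) = 2*7*(4 + 7) + (71 + 464)/(104 + 464) = 2*7*11 + 535/568 = 154 + (1/568)*535 = 154 + 535/568 = 88007/568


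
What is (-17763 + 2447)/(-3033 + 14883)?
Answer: -7658/5925 ≈ -1.2925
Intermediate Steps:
(-17763 + 2447)/(-3033 + 14883) = -15316/11850 = -15316*1/11850 = -7658/5925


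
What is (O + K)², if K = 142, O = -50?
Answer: 8464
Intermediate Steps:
(O + K)² = (-50 + 142)² = 92² = 8464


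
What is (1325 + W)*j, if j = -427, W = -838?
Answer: -207949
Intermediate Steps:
(1325 + W)*j = (1325 - 838)*(-427) = 487*(-427) = -207949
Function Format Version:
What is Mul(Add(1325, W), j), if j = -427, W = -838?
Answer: -207949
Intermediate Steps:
Mul(Add(1325, W), j) = Mul(Add(1325, -838), -427) = Mul(487, -427) = -207949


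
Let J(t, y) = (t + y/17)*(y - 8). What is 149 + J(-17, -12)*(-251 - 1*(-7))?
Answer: -1466347/17 ≈ -86256.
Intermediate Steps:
J(t, y) = (-8 + y)*(t + y/17) (J(t, y) = (t + y*(1/17))*(-8 + y) = (t + y/17)*(-8 + y) = (-8 + y)*(t + y/17))
149 + J(-17, -12)*(-251 - 1*(-7)) = 149 + (-8*(-17) - 8/17*(-12) + (1/17)*(-12)² - 17*(-12))*(-251 - 1*(-7)) = 149 + (136 + 96/17 + (1/17)*144 + 204)*(-251 + 7) = 149 + (136 + 96/17 + 144/17 + 204)*(-244) = 149 + (6020/17)*(-244) = 149 - 1468880/17 = -1466347/17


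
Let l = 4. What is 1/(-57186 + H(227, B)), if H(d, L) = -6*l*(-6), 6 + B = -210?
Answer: -1/57042 ≈ -1.7531e-5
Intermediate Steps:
B = -216 (B = -6 - 210 = -216)
H(d, L) = 144 (H(d, L) = -6*4*(-6) = -24*(-6) = 144)
1/(-57186 + H(227, B)) = 1/(-57186 + 144) = 1/(-57042) = -1/57042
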